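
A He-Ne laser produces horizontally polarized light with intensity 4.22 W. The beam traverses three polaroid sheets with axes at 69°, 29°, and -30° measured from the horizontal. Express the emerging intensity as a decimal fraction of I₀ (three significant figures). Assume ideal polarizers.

I/I₀ ≈ 0.0200

By Malus's law, I₁ = 4.22 W · cos²(69°) = 0.542 W.
I₂ = I₁ · cos²(40°) = 0.542 · 0.5868 = 0.318 W.
I₃ = I₂ · cos²(59°) = 0.318 · 0.2653 = 0.08436 W.
Transmitted fraction = 0.01999.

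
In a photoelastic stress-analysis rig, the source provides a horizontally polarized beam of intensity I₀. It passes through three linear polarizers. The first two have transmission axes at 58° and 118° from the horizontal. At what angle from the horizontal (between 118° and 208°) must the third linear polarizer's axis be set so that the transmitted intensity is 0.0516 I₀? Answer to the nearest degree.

By Malus's law, I₁ = I₀ cos²(58° − 0°) = I₀ cos²(58°) = 0.2808 I₀.
I₂ = I₁ cos²(118° − 58°) = 0.2808 I₀ · cos²(60°) = 0.0702 I₀.
Need I₃/I₀ = 0.0516, so cos²(θ − 118°) = 0.0516 / 0.0702 = 0.735.
θ − 118° = arccos(√0.735) = 31.0°, giving θ ≈ 118 + 31.0 = 149.0°.

θ ≈ 149°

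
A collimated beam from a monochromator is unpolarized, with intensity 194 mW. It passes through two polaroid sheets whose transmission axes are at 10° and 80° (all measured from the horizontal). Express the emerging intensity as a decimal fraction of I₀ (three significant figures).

Unpolarized light through the first polarizer → I₁ = 194 mW/2 = 97 mW, polarized at 10°.
I₂ = I₁ · cos²(70°) = 97 · 0.117 = 11.35 mW.
Transmitted fraction = 0.05849.

I/I₀ ≈ 0.0585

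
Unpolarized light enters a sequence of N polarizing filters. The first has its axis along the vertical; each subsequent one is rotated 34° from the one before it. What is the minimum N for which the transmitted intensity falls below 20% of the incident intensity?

N = 4

First polarizer halves the unpolarized light: factor 1/2.
Each further stage multiplies by cos²(34°) = 0.6873.
After N polarizers: T = 0.5·0.6873^(N−1). Require T < 0.20 ⇒ N−1 > ln(0.20/0.5)/ln(0.6873) = 2.44, so N−1 ≥ 3 and N = 4.
Check: N=4 gives T = 0.1623 < 0.20; N=3 gives T = 0.2362.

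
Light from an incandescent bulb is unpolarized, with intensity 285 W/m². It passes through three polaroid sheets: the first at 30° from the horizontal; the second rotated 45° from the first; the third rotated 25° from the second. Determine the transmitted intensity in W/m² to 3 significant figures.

I ≈ 58.5 W/m²

Unpolarized light through the first polarizer → I₁ = 285 W/m²/2 = 142.5 W/m², polarized at 30°.
I₂ = I₁ · cos²(45°) = 142.5 · 0.5 = 71.25 W/m².
I₃ = I₂ · cos²(25°) = 71.25 · 0.8214 = 58.52 W/m².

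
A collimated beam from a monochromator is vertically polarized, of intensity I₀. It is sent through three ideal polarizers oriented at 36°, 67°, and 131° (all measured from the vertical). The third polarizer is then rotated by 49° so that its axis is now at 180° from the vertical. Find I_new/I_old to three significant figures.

I_new/I_old ≈ 0.794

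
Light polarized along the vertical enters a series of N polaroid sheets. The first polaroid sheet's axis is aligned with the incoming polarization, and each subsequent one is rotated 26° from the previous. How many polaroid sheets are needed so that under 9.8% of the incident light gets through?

First polarizer is aligned with the polarization: full transmission.
Each further stage multiplies by cos²(26°) = 0.8078.
After N polarizers: T = 0.8078^(N−1). Require T < 0.098 ⇒ N−1 > ln(0.098)/ln(0.8078) = 10.88, so N−1 ≥ 11 and N = 12.
Check: N=12 gives T = 0.09561 < 0.098; N=11 gives T = 0.1184.

N = 12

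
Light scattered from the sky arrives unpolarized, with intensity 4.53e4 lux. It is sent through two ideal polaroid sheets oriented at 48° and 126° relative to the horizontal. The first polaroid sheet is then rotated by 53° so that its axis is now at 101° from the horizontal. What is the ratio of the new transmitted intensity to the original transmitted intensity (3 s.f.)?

I_new/I_old ≈ 19.0

Before rotation:
Unpolarized light through the first polarizer → I₁ = ½ I₀, now polarized at 48°.
I₂ = I₁ cos²(126° − 48°) = 0.5 I₀ · cos²(78°) = 0.02161 I₀.
After rotation:
Unpolarized light through the first polarizer → I₁ = ½ I₀, now polarized at 101°.
I₂ = I₁ cos²(126° − 101°) = 0.5 I₀ · cos²(25°) = 0.4107 I₀.
Ratio = 0.4107 / 0.02161 = 19.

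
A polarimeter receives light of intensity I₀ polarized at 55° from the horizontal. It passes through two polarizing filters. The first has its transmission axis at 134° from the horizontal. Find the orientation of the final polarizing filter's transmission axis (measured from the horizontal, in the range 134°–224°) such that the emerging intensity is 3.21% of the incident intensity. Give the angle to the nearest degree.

By Malus's law, I₁ = I₀ cos²(134° − 55°) = I₀ cos²(79°) = 0.03641 I₀.
Need I₂/I₀ = 0.0321, so cos²(θ − 134°) = 0.0321 / 0.03641 = 0.8817.
θ − 134° = arccos(√0.8817) = 20.1°, giving θ ≈ 134 + 20.1 = 154.1°.

θ ≈ 154°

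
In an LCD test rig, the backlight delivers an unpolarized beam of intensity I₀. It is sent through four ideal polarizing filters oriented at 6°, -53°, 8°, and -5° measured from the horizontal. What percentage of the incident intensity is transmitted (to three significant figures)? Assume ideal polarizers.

≈ 2.96%

Unpolarized light through the first polarizer → I₁ = ½ I₀, now polarized at 6°.
I₂ = I₁ cos²(-53° − 6°) = 0.5 I₀ · cos²(59°) = 0.1326 I₀.
I₃ = I₂ cos²(8° + 53°) = 0.1326 I₀ · cos²(61°) = 0.03117 I₀.
I₄ = I₃ cos²(-5° − 8°) = 0.03117 I₀ · cos²(13°) = 0.0296 I₀.
That is 2.96% of the incident intensity.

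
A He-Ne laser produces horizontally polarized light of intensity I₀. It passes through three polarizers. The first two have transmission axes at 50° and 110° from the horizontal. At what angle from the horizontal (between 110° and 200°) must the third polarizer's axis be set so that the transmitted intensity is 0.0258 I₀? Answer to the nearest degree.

By Malus's law, I₁ = I₀ cos²(50° − 0°) = I₀ cos²(50°) = 0.4132 I₀.
I₂ = I₁ cos²(110° − 50°) = 0.4132 I₀ · cos²(60°) = 0.1033 I₀.
Need I₃/I₀ = 0.0258, so cos²(θ − 110°) = 0.0258 / 0.1033 = 0.2498.
θ − 110° = arccos(√0.2498) = 60.0°, giving θ ≈ 110 + 60.0 = 170.0°.

θ ≈ 170°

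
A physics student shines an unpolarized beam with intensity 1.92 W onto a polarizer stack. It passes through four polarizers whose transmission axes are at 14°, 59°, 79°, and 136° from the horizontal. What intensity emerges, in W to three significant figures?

I ≈ 0.126 W

Unpolarized light through the first polarizer → I₁ = 1.92 W/2 = 0.96 W, polarized at 14°.
I₂ = I₁ · cos²(45°) = 0.96 · 0.5 = 0.48 W.
I₃ = I₂ · cos²(20°) = 0.48 · 0.883 = 0.4239 W.
I₄ = I₃ · cos²(57°) = 0.4239 · 0.2966 = 0.1257 W.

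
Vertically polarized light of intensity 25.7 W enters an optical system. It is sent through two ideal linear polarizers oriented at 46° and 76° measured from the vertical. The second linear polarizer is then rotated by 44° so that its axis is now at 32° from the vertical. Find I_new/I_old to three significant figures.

Before rotation:
I₁ = I₀ cos²(46° − 0°) = I₀ cos²(46°) = 0.4826 I₀.
I₂ = I₁ cos²(76° − 46°) = 0.4826 I₀ · cos²(30°) = 0.3619 I₀.
After rotation:
I₁ = I₀ cos²(46° − 0°) = I₀ cos²(46°) = 0.4826 I₀.
I₂ = I₁ cos²(32° − 46°) = 0.4826 I₀ · cos²(14°) = 0.4543 I₀.
Ratio = 0.4543 / 0.3619 = 1.255.

I_new/I_old ≈ 1.26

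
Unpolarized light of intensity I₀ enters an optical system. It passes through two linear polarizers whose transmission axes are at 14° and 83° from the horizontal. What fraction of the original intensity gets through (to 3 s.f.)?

Unpolarized light through the first polarizer → I₁ = ½ I₀, now polarized at 14°.
I₂ = I₁ cos²(83° − 14°) = 0.5 I₀ · cos²(69°) = 0.06421 I₀.
Transmitted fraction = 0.06421.

≈ 0.0642 I₀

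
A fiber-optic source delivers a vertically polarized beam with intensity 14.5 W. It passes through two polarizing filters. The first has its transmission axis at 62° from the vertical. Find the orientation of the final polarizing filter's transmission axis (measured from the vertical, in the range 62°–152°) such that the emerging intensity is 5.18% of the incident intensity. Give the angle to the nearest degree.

By Malus's law, I₁ = I₀ cos²(62° − 0°) = I₀ cos²(62°) = 0.2204 I₀.
Need I₂/I₀ = 0.0518, so cos²(θ − 62°) = 0.0518 / 0.2204 = 0.235.
θ − 62° = arccos(√0.235) = 61.0°, giving θ ≈ 62 + 61.0 = 123.0°.

θ ≈ 123°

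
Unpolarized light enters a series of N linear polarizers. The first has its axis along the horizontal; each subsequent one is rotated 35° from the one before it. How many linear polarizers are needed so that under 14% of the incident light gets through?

N = 5

First polarizer halves the unpolarized light: factor 1/2.
Each further stage multiplies by cos²(35°) = 0.671.
After N polarizers: T = 0.5·0.671^(N−1). Require T < 0.14 ⇒ N−1 > ln(0.14/0.5)/ln(0.671) = 3.19, so N−1 ≥ 4 and N = 5.
Check: N=5 gives T = 0.1014 < 0.14; N=4 gives T = 0.1511.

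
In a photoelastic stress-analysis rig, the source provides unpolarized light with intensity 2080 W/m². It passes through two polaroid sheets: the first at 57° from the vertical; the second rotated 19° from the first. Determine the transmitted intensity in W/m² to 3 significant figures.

Unpolarized light through the first polarizer → I₁ = 2080 W/m²/2 = 1040 W/m², polarized at 57°.
I₂ = I₁ · cos²(19°) = 1040 · 0.894 = 929.8 W/m².

I ≈ 930 W/m²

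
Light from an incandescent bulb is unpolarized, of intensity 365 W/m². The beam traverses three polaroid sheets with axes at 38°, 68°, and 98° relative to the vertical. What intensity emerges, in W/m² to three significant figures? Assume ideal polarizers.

Unpolarized light through the first polarizer → I₁ = 365 W/m²/2 = 182.5 W/m², polarized at 38°.
I₂ = I₁ · cos²(30°) = 182.5 · 0.75 = 136.9 W/m².
I₃ = I₂ · cos²(30°) = 136.9 · 0.75 = 102.7 W/m².

I ≈ 103 W/m²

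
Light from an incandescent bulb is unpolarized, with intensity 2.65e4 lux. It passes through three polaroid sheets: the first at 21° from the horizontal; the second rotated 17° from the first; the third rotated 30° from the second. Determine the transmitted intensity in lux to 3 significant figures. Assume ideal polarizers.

I ≈ 9090 lux

Unpolarized light through the first polarizer → I₁ = 2.65e4 lux/2 = 1.325e+04 lux, polarized at 21°.
I₂ = I₁ · cos²(17°) = 1.325e+04 · 0.9145 = 1.212e+04 lux.
I₃ = I₂ · cos²(30°) = 1.212e+04 · 0.75 = 9088 lux.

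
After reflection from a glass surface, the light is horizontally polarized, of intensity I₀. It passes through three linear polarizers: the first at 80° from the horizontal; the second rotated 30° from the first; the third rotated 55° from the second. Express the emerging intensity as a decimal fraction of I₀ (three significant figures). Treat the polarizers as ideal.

≈ 0.00744 I₀

By Malus's law, I₁ = I₀ cos²(80° − 0°) = I₀ cos²(80°) = 0.03015 I₀.
I₂ = I₁ cos²(30°) = 0.03015 · 0.75 I₀ = 0.02262 I₀.
I₃ = I₂ cos²(55°) = 0.02262 · 0.329 I₀ = 0.00744 I₀.
Transmitted fraction = 0.00744.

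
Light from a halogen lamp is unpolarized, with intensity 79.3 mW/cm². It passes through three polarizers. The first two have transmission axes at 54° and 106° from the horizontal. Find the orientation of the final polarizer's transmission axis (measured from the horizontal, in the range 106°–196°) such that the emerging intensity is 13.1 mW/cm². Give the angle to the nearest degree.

θ ≈ 127°

Unpolarized light through the first polarizer → I₁ = ½ I₀, now polarized at 54°.
I₂ = I₁ cos²(106° − 54°) = 0.5 I₀ · cos²(52°) = 0.1895 I₀.
Target fraction: 13.1 / 79.3 mW/cm² = 0.1652 of I₀.
Need I₃/I₀ = 0.1652, so cos²(θ − 106°) = 0.1652 / 0.1895 = 0.8717.
θ − 106° = arccos(√0.8717) = 21.0°, giving θ ≈ 106 + 21.0 = 127.0°.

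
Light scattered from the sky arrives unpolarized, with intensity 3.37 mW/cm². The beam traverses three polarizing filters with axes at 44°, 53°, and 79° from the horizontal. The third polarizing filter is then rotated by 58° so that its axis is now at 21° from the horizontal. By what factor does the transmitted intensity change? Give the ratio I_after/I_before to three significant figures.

I_new/I_old ≈ 0.890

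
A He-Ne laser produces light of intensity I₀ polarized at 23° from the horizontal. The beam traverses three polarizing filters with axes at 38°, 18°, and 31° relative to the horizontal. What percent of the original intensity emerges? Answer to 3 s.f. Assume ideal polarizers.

≈ 78.2%

I₁ = I₀ cos²(38° − 23°) = I₀ cos²(15°) = 0.933 I₀.
I₂ = I₁ cos²(18° − 38°) = 0.933 I₀ · cos²(20°) = 0.8239 I₀.
I₃ = I₂ cos²(31° − 18°) = 0.8239 I₀ · cos²(13°) = 0.7822 I₀.
That is 78.22% of the incident intensity.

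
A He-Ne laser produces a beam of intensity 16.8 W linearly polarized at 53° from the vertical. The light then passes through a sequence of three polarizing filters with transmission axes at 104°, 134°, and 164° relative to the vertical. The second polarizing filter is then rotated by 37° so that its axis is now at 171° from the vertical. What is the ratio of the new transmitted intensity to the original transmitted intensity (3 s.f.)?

Before rotation:
I₁ = I₀ cos²(104° − 53°) = I₀ cos²(51°) = 0.396 I₀.
I₂ = I₁ cos²(134° − 104°) = 0.396 I₀ · cos²(30°) = 0.297 I₀.
I₃ = I₂ cos²(164° − 134°) = 0.297 I₀ · cos²(30°) = 0.2228 I₀.
After rotation:
I₁ = I₀ cos²(104° − 53°) = I₀ cos²(51°) = 0.396 I₀.
I₂ = I₁ cos²(171° − 104°) = 0.396 I₀ · cos²(67°) = 0.06046 I₀.
I₃ = I₂ cos²(164° − 171°) = 0.06046 I₀ · cos²(7°) = 0.05957 I₀.
Ratio = 0.05957 / 0.2228 = 0.2674.

I_new/I_old ≈ 0.267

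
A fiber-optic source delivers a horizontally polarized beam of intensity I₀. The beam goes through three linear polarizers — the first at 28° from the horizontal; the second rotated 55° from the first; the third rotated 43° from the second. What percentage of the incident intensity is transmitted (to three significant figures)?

≈ 13.7%

By Malus's law, I₁ = I₀ cos²(28° − 0°) = I₀ cos²(28°) = 0.7796 I₀.
I₂ = I₁ cos²(55°) = 0.7796 · 0.329 I₀ = 0.2565 I₀.
I₃ = I₂ cos²(43°) = 0.2565 · 0.5349 I₀ = 0.1372 I₀.
That is 13.72% of the incident intensity.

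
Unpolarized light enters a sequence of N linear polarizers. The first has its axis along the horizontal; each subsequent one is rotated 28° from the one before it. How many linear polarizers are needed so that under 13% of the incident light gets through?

N = 7

First polarizer halves the unpolarized light: factor 1/2.
Each further stage multiplies by cos²(28°) = 0.7796.
After N polarizers: T = 0.5·0.7796^(N−1). Require T < 0.13 ⇒ N−1 > ln(0.13/0.5)/ln(0.7796) = 5.41, so N−1 ≥ 6 and N = 7.
Check: N=7 gives T = 0.1123 < 0.13; N=6 gives T = 0.144.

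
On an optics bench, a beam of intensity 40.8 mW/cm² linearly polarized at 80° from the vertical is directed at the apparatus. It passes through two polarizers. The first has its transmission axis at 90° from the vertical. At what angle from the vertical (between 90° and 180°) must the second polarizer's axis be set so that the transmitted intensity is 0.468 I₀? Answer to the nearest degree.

By Malus's law, I₁ = I₀ cos²(90° − 80°) = I₀ cos²(10°) = 0.9698 I₀.
Need I₂/I₀ = 0.468, so cos²(θ − 90°) = 0.468 / 0.9698 = 0.4826.
θ − 90° = arccos(√0.4826) = 46.0°, giving θ ≈ 90 + 46.0 = 136.0°.

θ ≈ 136°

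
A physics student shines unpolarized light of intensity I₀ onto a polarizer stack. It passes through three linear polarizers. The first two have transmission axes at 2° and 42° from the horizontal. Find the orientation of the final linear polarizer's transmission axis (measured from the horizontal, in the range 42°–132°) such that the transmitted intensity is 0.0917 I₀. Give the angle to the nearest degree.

Unpolarized light through the first polarizer → I₁ = ½ I₀, now polarized at 2°.
I₂ = I₁ cos²(42° − 2°) = 0.5 I₀ · cos²(40°) = 0.2934 I₀.
Need I₃/I₀ = 0.0917, so cos²(θ − 42°) = 0.0917 / 0.2934 = 0.3125.
θ − 42° = arccos(√0.3125) = 56.0°, giving θ ≈ 42 + 56.0 = 98.0°.

θ ≈ 98°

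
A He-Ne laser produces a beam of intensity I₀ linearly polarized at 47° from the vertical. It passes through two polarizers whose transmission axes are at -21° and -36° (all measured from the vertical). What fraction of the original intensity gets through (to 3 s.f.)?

I₁ = I₀ cos²(-21° − 47°) = I₀ cos²(68°) = 0.1403 I₀.
I₂ = I₁ cos²(-36° + 21°) = 0.1403 I₀ · cos²(15°) = 0.1309 I₀.
Transmitted fraction = 0.1309.

≈ 0.131 I₀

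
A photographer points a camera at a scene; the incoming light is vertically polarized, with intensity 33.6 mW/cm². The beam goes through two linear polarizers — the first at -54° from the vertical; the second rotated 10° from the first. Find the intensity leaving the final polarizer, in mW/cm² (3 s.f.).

I ≈ 11.3 mW/cm²

By Malus's law, I₁ = 33.6 mW/cm² · cos²(54°) = 11.61 mW/cm².
I₂ = I₁ · cos²(10°) = 11.61 · 0.9698 = 11.26 mW/cm².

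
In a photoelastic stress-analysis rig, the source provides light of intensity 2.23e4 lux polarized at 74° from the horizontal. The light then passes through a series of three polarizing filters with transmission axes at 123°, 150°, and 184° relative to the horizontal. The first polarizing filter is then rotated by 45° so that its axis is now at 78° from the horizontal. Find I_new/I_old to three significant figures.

I_new/I_old ≈ 0.278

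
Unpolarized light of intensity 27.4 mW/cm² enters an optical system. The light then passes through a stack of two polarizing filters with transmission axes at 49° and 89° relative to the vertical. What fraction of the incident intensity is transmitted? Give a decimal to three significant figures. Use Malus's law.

Unpolarized light through the first polarizer → I₁ = 27.4 mW/cm²/2 = 13.7 mW/cm², polarized at 49°.
I₂ = I₁ · cos²(40°) = 13.7 · 0.5868 = 8.039 mW/cm².
Transmitted fraction = 0.2934.

I/I₀ ≈ 0.293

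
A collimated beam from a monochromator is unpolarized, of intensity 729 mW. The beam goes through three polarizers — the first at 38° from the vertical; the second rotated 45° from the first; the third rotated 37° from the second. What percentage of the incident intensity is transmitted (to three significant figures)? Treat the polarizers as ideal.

≈ 15.9%

Unpolarized light through the first polarizer → I₁ = 729 mW/2 = 364.5 mW, polarized at 38°.
I₂ = I₁ · cos²(45°) = 364.5 · 0.5 = 182.3 mW.
I₃ = I₂ · cos²(37°) = 182.3 · 0.6378 = 116.2 mW.
That is 15.95% of the incident intensity.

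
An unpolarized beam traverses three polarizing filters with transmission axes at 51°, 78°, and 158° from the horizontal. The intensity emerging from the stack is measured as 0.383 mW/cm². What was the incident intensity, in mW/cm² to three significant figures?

I₀ ≈ 32.0 mW/cm²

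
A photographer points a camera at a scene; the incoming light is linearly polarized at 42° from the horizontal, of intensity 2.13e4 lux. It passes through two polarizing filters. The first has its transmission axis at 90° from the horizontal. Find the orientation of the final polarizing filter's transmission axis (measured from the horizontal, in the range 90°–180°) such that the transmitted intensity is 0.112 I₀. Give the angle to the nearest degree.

I₁ = I₀ cos²(90° − 42°) = I₀ cos²(48°) = 0.4477 I₀.
Need I₂/I₀ = 0.112, so cos²(θ − 90°) = 0.112 / 0.4477 = 0.2501.
θ − 90° = arccos(√0.2501) = 60.0°, giving θ ≈ 90 + 60.0 = 150.0°.

θ ≈ 150°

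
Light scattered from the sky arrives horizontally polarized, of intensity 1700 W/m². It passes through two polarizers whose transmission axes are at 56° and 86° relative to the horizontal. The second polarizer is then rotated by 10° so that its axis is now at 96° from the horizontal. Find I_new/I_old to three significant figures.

I_new/I_old ≈ 0.782

Before rotation:
I₁ = I₀ cos²(56° − 0°) = I₀ cos²(56°) = 0.3127 I₀.
I₂ = I₁ cos²(86° − 56°) = 0.3127 I₀ · cos²(30°) = 0.2345 I₀.
After rotation:
I₁ = I₀ cos²(56° − 0°) = I₀ cos²(56°) = 0.3127 I₀.
I₂ = I₁ cos²(96° − 56°) = 0.3127 I₀ · cos²(40°) = 0.1835 I₀.
Ratio = 0.1835 / 0.2345 = 0.7824.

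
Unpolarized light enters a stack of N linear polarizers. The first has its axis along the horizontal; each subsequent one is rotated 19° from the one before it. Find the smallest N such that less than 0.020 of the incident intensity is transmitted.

First polarizer halves the unpolarized light: factor 1/2.
Each further stage multiplies by cos²(19°) = 0.894.
After N polarizers: T = 0.5·0.894^(N−1). Require T < 0.020 ⇒ N−1 > ln(0.020/0.5)/ln(0.894) = 28.73, so N−1 ≥ 29 and N = 30.
Check: N=30 gives T = 0.0194 < 0.020; N=29 gives T = 0.0217.

N = 30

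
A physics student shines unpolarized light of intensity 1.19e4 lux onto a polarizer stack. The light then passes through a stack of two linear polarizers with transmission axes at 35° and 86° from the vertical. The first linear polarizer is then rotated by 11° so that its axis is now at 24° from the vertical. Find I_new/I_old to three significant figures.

Before rotation:
Unpolarized light through the first polarizer → I₁ = ½ I₀, now polarized at 35°.
I₂ = I₁ cos²(86° − 35°) = 0.5 I₀ · cos²(51°) = 0.198 I₀.
After rotation:
Unpolarized light through the first polarizer → I₁ = ½ I₀, now polarized at 24°.
I₂ = I₁ cos²(86° − 24°) = 0.5 I₀ · cos²(62°) = 0.1102 I₀.
Ratio = 0.1102 / 0.198 = 0.5565.

I_new/I_old ≈ 0.557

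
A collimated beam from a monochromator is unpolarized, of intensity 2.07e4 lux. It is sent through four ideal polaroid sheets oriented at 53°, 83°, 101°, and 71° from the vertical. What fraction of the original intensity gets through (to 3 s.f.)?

I/I₀ ≈ 0.254

Unpolarized light through the first polarizer → I₁ = 2.07e4 lux/2 = 1.035e+04 lux, polarized at 53°.
I₂ = I₁ · cos²(30°) = 1.035e+04 · 0.75 = 7763 lux.
I₃ = I₂ · cos²(18°) = 7763 · 0.9045 = 7021 lux.
I₄ = I₃ · cos²(30°) = 7021 · 0.75 = 5266 lux.
Transmitted fraction = 0.2544.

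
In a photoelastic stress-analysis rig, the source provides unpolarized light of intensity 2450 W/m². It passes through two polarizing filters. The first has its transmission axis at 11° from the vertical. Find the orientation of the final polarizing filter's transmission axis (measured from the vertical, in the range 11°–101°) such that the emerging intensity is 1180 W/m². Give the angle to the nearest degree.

Unpolarized light through the first polarizer → I₁ = ½ I₀, now polarized at 11°.
Target fraction: 1180 / 2450 W/m² = 0.4816 of I₀.
Need I₂/I₀ = 0.4816, so cos²(θ − 11°) = 0.4816 / 0.5 = 0.9633.
θ − 11° = arccos(√0.9633) = 11.0°, giving θ ≈ 11 + 11.0 = 22.0°.

θ ≈ 22°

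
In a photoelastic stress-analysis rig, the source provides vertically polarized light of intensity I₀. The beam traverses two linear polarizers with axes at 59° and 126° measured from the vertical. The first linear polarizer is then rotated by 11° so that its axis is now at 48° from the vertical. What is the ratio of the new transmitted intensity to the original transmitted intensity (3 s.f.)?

Before rotation:
I₁ = I₀ cos²(59° − 0°) = I₀ cos²(59°) = 0.2653 I₀.
I₂ = I₁ cos²(126° − 59°) = 0.2653 I₀ · cos²(67°) = 0.0405 I₀.
After rotation:
I₁ = I₀ cos²(48° − 0°) = I₀ cos²(48°) = 0.4477 I₀.
I₂ = I₁ cos²(126° − 48°) = 0.4477 I₀ · cos²(78°) = 0.01935 I₀.
Ratio = 0.01935 / 0.0405 = 0.4779.

I_new/I_old ≈ 0.478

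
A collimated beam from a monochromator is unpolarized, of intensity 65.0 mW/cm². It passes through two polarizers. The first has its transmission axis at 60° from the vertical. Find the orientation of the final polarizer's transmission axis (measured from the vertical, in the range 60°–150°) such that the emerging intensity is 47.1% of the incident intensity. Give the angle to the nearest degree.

θ ≈ 74°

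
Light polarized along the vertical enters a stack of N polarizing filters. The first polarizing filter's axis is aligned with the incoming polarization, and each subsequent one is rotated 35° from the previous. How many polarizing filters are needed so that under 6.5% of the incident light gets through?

First polarizer is aligned with the polarization: full transmission.
Each further stage multiplies by cos²(35°) = 0.671.
After N polarizers: T = 0.671^(N−1). Require T < 0.065 ⇒ N−1 > ln(0.065)/ln(0.671) = 6.85, so N−1 ≥ 7 and N = 8.
Check: N=8 gives T = 0.06125 < 0.065; N=7 gives T = 0.09128.

N = 8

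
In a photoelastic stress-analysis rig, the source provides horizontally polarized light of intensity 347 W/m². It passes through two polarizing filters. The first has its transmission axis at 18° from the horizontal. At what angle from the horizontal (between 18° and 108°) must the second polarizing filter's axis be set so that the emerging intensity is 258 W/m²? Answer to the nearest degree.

θ ≈ 43°

I₁ = I₀ cos²(18° − 0°) = I₀ cos²(18°) = 0.9045 I₀.
Target fraction: 258 / 347 W/m² = 0.7435 of I₀.
Need I₂/I₀ = 0.7435, so cos²(θ − 18°) = 0.7435 / 0.9045 = 0.822.
θ − 18° = arccos(√0.822) = 25.0°, giving θ ≈ 18 + 25.0 = 43.0°.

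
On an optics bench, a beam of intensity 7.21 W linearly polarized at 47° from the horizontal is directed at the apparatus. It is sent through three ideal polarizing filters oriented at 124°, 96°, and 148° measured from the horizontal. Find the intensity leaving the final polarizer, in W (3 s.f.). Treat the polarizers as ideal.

I₁ = 7.21 W · cos²(77°) = 0.3648 W.
I₂ = I₁ · cos²(28°) = 0.3648 · 0.7796 = 0.2844 W.
I₃ = I₂ · cos²(52°) = 0.2844 · 0.379 = 0.1078 W.

I ≈ 0.108 W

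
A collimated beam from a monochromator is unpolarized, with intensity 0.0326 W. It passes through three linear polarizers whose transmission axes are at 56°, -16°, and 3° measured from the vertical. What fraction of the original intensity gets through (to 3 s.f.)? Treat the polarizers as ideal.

I/I₀ ≈ 0.0427

Unpolarized light through the first polarizer → I₁ = 0.0326 W/2 = 0.0163 W, polarized at 56°.
I₂ = I₁ · cos²(72°) = 0.0163 · 0.09549 = 0.001557 W.
I₃ = I₂ · cos²(19°) = 0.001557 · 0.894 = 0.001392 W.
Transmitted fraction = 0.04268.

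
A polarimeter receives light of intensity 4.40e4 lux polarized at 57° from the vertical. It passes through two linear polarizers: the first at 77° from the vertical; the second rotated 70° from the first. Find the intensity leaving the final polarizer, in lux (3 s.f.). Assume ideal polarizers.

I ≈ 4540 lux

By Malus's law, I₁ = 4.40e4 lux · cos²(20°) = 3.885e+04 lux.
I₂ = I₁ · cos²(70°) = 3.885e+04 · 0.117 = 4545 lux.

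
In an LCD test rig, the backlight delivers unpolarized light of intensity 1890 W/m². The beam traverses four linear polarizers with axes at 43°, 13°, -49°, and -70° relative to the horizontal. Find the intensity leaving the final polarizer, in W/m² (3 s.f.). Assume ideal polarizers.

I ≈ 136 W/m²

Unpolarized light through the first polarizer → I₁ = 1890 W/m²/2 = 945 W/m², polarized at 43°.
I₂ = I₁ · cos²(30°) = 945 · 0.75 = 708.8 W/m².
I₃ = I₂ · cos²(62°) = 708.8 · 0.2204 = 156.2 W/m².
I₄ = I₃ · cos²(21°) = 156.2 · 0.8716 = 136.1 W/m².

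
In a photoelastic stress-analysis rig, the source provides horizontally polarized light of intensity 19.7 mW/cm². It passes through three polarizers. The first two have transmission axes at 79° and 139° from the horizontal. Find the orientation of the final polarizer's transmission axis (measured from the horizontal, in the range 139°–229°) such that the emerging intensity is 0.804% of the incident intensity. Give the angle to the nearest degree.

θ ≈ 159°

I₁ = I₀ cos²(79° − 0°) = I₀ cos²(79°) = 0.03641 I₀.
I₂ = I₁ cos²(139° − 79°) = 0.03641 I₀ · cos²(60°) = 0.009102 I₀.
Need I₃/I₀ = 0.00804, so cos²(θ − 139°) = 0.00804 / 0.009102 = 0.8833.
θ − 139° = arccos(√0.8833) = 20.0°, giving θ ≈ 139 + 20.0 = 159.0°.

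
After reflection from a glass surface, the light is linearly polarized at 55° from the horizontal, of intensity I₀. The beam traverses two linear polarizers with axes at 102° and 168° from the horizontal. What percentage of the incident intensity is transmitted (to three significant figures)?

I₁ = I₀ cos²(102° − 55°) = I₀ cos²(47°) = 0.4651 I₀.
I₂ = I₁ cos²(168° − 102°) = 0.4651 I₀ · cos²(66°) = 0.07695 I₀.
That is 7.695% of the incident intensity.

≈ 7.69%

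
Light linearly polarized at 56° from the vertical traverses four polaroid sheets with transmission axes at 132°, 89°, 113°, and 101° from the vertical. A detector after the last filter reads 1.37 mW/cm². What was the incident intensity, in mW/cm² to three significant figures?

By Malus's law, I₁ = I₀ cos²(132° − 56°) = I₀ cos²(76°) = 0.05853 I₀.
I₂ = I₁ cos²(89° − 132°) = 0.05853 I₀ · cos²(43°) = 0.0313 I₀.
I₃ = I₂ cos²(113° − 89°) = 0.0313 I₀ · cos²(24°) = 0.02613 I₀.
I₄ = I₃ cos²(101° − 113°) = 0.02613 I₀ · cos²(12°) = 0.025 I₀.
So 1.37 mW/cm² = 0.025 I₀, giving I₀ = 1.37/0.025 = 54.81 mW/cm².

I₀ ≈ 54.8 mW/cm²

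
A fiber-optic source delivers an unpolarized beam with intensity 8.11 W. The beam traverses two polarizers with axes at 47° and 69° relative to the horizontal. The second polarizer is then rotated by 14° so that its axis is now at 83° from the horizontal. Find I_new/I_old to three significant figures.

I_new/I_old ≈ 0.761

Before rotation:
Unpolarized light through the first polarizer → I₁ = ½ I₀, now polarized at 47°.
I₂ = I₁ cos²(69° − 47°) = 0.5 I₀ · cos²(22°) = 0.4298 I₀.
After rotation:
Unpolarized light through the first polarizer → I₁ = ½ I₀, now polarized at 47°.
I₂ = I₁ cos²(83° − 47°) = 0.5 I₀ · cos²(36°) = 0.3273 I₀.
Ratio = 0.3273 / 0.4298 = 0.7613.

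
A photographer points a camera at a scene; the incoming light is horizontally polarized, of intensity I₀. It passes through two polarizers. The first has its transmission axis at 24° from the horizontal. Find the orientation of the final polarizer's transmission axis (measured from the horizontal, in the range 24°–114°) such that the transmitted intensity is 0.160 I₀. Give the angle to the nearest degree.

θ ≈ 88°

By Malus's law, I₁ = I₀ cos²(24° − 0°) = I₀ cos²(24°) = 0.8346 I₀.
Need I₂/I₀ = 0.16, so cos²(θ − 24°) = 0.16 / 0.8346 = 0.1917.
θ − 24° = arccos(√0.1917) = 64.0°, giving θ ≈ 24 + 64.0 = 88.0°.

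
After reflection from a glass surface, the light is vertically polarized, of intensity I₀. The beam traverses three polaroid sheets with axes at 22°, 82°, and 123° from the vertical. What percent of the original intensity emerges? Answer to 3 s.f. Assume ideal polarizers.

≈ 12.2%

I₁ = I₀ cos²(22° − 0°) = I₀ cos²(22°) = 0.8597 I₀.
I₂ = I₁ cos²(82° − 22°) = 0.8597 I₀ · cos²(60°) = 0.2149 I₀.
I₃ = I₂ cos²(123° − 82°) = 0.2149 I₀ · cos²(41°) = 0.1224 I₀.
That is 12.24% of the incident intensity.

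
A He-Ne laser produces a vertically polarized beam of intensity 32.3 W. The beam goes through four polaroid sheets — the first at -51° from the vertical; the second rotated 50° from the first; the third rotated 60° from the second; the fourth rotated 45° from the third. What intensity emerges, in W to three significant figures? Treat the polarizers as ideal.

I₁ = 32.3 W · cos²(51°) = 12.79 W.
I₂ = I₁ · cos²(50°) = 12.79 · 0.4132 = 5.285 W.
I₃ = I₂ · cos²(60°) = 5.285 · 0.25 = 1.321 W.
I₄ = I₃ · cos²(45°) = 1.321 · 0.5 = 0.6607 W.

I ≈ 0.661 W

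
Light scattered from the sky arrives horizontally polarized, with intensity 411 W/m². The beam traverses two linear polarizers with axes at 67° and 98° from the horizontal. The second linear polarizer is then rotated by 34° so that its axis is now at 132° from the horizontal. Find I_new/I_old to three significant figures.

I_new/I_old ≈ 0.243

Before rotation:
I₁ = I₀ cos²(67° − 0°) = I₀ cos²(67°) = 0.1527 I₀.
I₂ = I₁ cos²(98° − 67°) = 0.1527 I₀ · cos²(31°) = 0.1122 I₀.
After rotation:
I₁ = I₀ cos²(67° − 0°) = I₀ cos²(67°) = 0.1527 I₀.
I₂ = I₁ cos²(132° − 67°) = 0.1527 I₀ · cos²(65°) = 0.02727 I₀.
Ratio = 0.02727 / 0.1122 = 0.2431.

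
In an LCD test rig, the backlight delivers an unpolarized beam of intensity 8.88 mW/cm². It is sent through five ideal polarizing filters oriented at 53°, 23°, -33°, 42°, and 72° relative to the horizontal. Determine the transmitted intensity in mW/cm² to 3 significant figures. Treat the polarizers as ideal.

Unpolarized light through the first polarizer → I₁ = 8.88 mW/cm²/2 = 4.44 mW/cm², polarized at 53°.
I₂ = I₁ · cos²(30°) = 4.44 · 0.75 = 3.33 mW/cm².
I₃ = I₂ · cos²(56°) = 3.33 · 0.3127 = 1.041 mW/cm².
I₄ = I₃ · cos²(75°) = 1.041 · 0.06699 = 0.06975 mW/cm².
I₅ = I₄ · cos²(30°) = 0.06975 · 0.75 = 0.05231 mW/cm².

I ≈ 0.0523 mW/cm²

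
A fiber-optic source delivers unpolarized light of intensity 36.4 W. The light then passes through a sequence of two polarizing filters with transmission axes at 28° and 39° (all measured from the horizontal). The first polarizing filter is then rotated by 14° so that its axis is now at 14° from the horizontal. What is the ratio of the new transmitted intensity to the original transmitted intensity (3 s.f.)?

I_new/I_old ≈ 0.852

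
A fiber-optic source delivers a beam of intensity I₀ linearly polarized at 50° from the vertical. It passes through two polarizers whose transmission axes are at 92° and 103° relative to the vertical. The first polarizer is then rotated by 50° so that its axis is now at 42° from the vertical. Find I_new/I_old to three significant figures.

Before rotation:
I₁ = I₀ cos²(92° − 50°) = I₀ cos²(42°) = 0.5523 I₀.
I₂ = I₁ cos²(103° − 92°) = 0.5523 I₀ · cos²(11°) = 0.5322 I₀.
After rotation:
I₁ = I₀ cos²(42° − 50°) = I₀ cos²(8°) = 0.9806 I₀.
I₂ = I₁ cos²(103° − 42°) = 0.9806 I₀ · cos²(61°) = 0.2305 I₀.
Ratio = 0.2305 / 0.5322 = 0.4331.

I_new/I_old ≈ 0.433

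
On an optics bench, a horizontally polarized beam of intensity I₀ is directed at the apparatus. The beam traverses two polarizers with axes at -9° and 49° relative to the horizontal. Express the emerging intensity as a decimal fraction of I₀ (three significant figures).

≈ 0.274 I₀

I₁ = I₀ cos²(-9° − 0°) = I₀ cos²(9°) = 0.9755 I₀.
I₂ = I₁ cos²(49° + 9°) = 0.9755 I₀ · cos²(58°) = 0.2739 I₀.
Transmitted fraction = 0.2739.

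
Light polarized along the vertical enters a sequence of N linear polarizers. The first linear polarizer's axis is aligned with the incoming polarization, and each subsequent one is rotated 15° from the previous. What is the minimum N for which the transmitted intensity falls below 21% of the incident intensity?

N = 24

First polarizer is aligned with the polarization: full transmission.
Each further stage multiplies by cos²(15°) = 0.933.
After N polarizers: T = 0.933^(N−1). Require T < 0.21 ⇒ N−1 > ln(0.21)/ln(0.933) = 22.51, so N−1 ≥ 23 and N = 24.
Check: N=24 gives T = 0.203 < 0.21; N=23 gives T = 0.2175.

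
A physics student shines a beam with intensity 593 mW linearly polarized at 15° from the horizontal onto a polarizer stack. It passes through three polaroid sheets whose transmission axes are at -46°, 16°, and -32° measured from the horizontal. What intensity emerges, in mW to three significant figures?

I ≈ 13.8 mW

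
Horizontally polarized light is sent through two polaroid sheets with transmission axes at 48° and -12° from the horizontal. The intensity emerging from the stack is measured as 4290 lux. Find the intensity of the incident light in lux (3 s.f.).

By Malus's law, I₁ = I₀ cos²(48° − 0°) = I₀ cos²(48°) = 0.4477 I₀.
I₂ = I₁ cos²(-12° − 48°) = 0.4477 I₀ · cos²(60°) = 0.1119 I₀.
So 4290 lux = 0.1119 I₀, giving I₀ = 4290/0.1119 = 3.833e+04 lux.

I₀ ≈ 3.83e4 lux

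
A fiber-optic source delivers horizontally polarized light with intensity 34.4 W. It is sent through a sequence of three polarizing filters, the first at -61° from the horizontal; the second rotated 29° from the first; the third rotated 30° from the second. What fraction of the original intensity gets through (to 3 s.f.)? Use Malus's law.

By Malus's law, I₁ = 34.4 W · cos²(61°) = 8.085 W.
I₂ = I₁ · cos²(29°) = 8.085 · 0.765 = 6.185 W.
I₃ = I₂ · cos²(30°) = 6.185 · 0.75 = 4.639 W.
Transmitted fraction = 0.1348.

I/I₀ ≈ 0.135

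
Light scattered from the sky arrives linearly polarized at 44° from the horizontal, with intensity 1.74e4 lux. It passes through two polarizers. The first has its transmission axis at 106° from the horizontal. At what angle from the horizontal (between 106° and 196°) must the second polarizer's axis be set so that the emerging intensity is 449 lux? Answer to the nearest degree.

θ ≈ 176°

By Malus's law, I₁ = I₀ cos²(106° − 44°) = I₀ cos²(62°) = 0.2204 I₀.
Target fraction: 449 / 1.74e4 lux = 0.0258 of I₀.
Need I₂/I₀ = 0.0258, so cos²(θ − 106°) = 0.0258 / 0.2204 = 0.1171.
θ − 106° = arccos(√0.1171) = 70.0°, giving θ ≈ 106 + 70.0 = 176.0°.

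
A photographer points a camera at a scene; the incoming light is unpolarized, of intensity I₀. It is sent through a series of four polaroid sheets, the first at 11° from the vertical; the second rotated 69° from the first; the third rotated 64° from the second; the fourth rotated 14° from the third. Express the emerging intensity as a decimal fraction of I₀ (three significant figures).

≈ 0.0116 I₀

Unpolarized light through the first polarizer → I₁ = ½ I₀, now polarized at 11°.
I₂ = I₁ cos²(69°) = 0.5 · 0.1284 I₀ = 0.06421 I₀.
I₃ = I₂ cos²(64°) = 0.06421 · 0.1922 I₀ = 0.01234 I₀.
I₄ = I₃ cos²(14°) = 0.01234 · 0.9415 I₀ = 0.01162 I₀.
Transmitted fraction = 0.01162.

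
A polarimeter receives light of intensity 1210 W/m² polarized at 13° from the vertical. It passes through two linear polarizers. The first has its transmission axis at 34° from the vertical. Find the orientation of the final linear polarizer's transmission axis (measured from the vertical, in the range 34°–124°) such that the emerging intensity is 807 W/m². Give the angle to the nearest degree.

By Malus's law, I₁ = I₀ cos²(34° − 13°) = I₀ cos²(21°) = 0.8716 I₀.
Target fraction: 807 / 1210 W/m² = 0.6669 of I₀.
Need I₂/I₀ = 0.6669, so cos²(θ − 34°) = 0.6669 / 0.8716 = 0.7652.
θ − 34° = arccos(√0.7652) = 29.0°, giving θ ≈ 34 + 29.0 = 63.0°.

θ ≈ 63°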